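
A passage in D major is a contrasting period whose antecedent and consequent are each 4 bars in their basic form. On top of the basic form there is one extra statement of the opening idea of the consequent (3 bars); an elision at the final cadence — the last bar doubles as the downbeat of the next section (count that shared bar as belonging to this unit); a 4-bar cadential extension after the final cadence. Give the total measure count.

Basic contrasting period: 4 + 4 = 8 bars.
8 (basic form) + 3 (extra statement) + 4 (cadential extension) = 15.
The elision shares a bar with the next section but does not change this unit's count.

15 measures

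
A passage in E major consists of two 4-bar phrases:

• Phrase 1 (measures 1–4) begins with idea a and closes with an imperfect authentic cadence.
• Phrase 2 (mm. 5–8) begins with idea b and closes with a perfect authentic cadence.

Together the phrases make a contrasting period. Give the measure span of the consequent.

measures 5–8

The phrase ending with the weaker cadence (imperfect authentic cadence) is the antecedent; the one ending more conclusively (perfect authentic cadence) is the consequent. The consequent is measures 5–8.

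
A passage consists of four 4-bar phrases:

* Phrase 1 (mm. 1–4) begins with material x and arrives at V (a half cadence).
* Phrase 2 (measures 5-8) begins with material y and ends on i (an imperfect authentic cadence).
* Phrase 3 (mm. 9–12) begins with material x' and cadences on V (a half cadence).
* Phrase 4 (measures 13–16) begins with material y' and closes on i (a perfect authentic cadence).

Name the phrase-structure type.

parallel double period

Four phrases in two halves: the first half (measures 1–8) ends with an imperfect authentic cadence, the second (measures 9–16) with a perfect authentic cadence — a large antecedent–consequent pair, i.e. a double period.
Phrase 3 begins with the same material as phrase 1, making it parallel.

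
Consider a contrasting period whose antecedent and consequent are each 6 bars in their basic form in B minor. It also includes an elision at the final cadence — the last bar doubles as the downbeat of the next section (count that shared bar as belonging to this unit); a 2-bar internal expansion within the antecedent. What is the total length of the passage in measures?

Basic contrasting period: 6 + 6 = 12 bars.
12 (basic form) + 2 (internal expansion) = 14.
The elision shares a bar with the next section but does not change this unit's count.

14 measures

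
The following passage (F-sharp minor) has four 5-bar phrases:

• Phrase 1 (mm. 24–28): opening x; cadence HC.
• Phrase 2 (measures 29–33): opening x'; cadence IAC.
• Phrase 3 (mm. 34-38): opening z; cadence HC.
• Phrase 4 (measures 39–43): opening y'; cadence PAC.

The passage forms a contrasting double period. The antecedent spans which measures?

measures 24–33

In a double period the four phrases pair into a large antecedent (phrases 1–2, ending imperfect authentic cadence) and a large consequent (phrases 3–4, ending perfect authentic cadence). The antecedent spans bars 24–33.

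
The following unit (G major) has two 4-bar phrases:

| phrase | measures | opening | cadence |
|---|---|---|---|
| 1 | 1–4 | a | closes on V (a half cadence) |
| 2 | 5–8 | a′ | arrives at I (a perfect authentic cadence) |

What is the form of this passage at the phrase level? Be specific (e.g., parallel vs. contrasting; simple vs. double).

parallel period

Phrase 1 ends with a half cadence (weaker) and phrase 2 with a perfect authentic cadence (stronger): antecedent + consequent = a period.
The two phrases open with the same material (a / a′), so the period is parallel.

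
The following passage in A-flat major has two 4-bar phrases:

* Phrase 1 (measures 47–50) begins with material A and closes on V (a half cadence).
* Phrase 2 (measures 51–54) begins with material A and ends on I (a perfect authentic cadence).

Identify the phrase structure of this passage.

parallel period

Phrase 1 ends with a half cadence (weaker) and phrase 2 with a perfect authentic cadence (stronger): antecedent + consequent = a period.
The two phrases open with the same material (A / A), so the period is parallel.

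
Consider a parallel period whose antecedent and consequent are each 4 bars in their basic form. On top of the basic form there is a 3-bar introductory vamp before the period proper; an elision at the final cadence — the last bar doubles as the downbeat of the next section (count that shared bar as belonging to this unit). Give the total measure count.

Basic parallel period: 4 + 4 = 8 bars.
8 (basic form) + 3 (introduction) = 11.
The elision shares a bar with the next section but does not change this unit's count.

11 measures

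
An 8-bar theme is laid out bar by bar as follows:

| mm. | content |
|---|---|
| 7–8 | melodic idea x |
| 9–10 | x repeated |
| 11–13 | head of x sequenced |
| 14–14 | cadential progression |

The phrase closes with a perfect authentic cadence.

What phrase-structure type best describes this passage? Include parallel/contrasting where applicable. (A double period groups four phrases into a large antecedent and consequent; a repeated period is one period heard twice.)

sentence

Basic idea (mm. 7-8) + its repetition (mm. 9–10) form the presentation; fragmentation and cadence (mm. 11–14) form the continuation — the 8-bar whole is a sentence.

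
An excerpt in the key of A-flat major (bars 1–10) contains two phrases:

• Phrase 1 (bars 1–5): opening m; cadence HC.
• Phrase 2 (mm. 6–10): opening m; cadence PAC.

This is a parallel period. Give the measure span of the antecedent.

The phrase ending with the weaker cadence (half cadence) is the antecedent; the one ending more conclusively (perfect authentic cadence) is the consequent. The antecedent is measures 1–5.

measures 1–5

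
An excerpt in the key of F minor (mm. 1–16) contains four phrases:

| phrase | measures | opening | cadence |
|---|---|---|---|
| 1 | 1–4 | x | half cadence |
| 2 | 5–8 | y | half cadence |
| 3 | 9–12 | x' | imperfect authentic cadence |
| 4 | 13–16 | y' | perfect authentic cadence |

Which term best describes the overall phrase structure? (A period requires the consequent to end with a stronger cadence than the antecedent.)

Four phrases in two halves: the first half (mm. 1–8) ends with a half cadence, the second (mm. 9–16) with a perfect authentic cadence — a large antecedent–consequent pair, i.e. a double period.
Phrase 3 begins with the same material as phrase 1, making it parallel.

parallel double period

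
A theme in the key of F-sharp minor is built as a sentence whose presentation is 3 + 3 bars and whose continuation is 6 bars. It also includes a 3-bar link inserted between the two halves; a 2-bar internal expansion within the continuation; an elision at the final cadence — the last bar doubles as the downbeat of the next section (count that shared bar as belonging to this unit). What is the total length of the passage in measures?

Basic sentence: 3 + 3 + 6 = 12 bars.
12 (basic form) + 3 (link) + 2 (internal expansion) = 17.
The elision shares a bar with the next section but does not change this unit's count.

17 measures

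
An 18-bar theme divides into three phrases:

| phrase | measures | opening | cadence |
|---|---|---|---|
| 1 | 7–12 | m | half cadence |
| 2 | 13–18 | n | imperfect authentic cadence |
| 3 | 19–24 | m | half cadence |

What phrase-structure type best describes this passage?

phrase group

The final phrase closes with a half cadence, which is not stronger than the preceding imperfect authentic cadence; the 3 phrases lack an overall antecedent–consequent design and so form a phrase group.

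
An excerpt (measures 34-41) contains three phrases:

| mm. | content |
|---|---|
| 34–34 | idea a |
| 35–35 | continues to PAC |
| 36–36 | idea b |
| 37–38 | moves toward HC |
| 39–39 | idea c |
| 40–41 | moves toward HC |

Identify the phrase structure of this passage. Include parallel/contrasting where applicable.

The final phrase closes with a half cadence, which is not stronger than the preceding half cadence; the 3 phrases lack an overall antecedent–consequent design and so form a phrase group.

phrase group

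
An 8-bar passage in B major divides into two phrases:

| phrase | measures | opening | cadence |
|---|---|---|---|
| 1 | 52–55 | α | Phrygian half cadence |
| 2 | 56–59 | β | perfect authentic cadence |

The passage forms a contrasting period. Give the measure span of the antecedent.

measures 52–55

The antecedent is the phrase ending with the weaker cadence (Phrygian half cadence, phrase 1) and the consequent the one ending more conclusively (perfect authentic cadence, phrase 2); the antecedent is mm. 52-55.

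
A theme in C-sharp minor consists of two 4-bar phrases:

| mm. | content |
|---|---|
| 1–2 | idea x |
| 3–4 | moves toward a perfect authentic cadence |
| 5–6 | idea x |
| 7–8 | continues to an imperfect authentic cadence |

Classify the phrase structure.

The second phrase closes with an imperfect authentic cadence, which is not stronger than the first phrase's perfect authentic cadence; without a weak→strong cadential pair there is no antecedent–consequent relationship, so this is a phrase group rather than a period.

phrase group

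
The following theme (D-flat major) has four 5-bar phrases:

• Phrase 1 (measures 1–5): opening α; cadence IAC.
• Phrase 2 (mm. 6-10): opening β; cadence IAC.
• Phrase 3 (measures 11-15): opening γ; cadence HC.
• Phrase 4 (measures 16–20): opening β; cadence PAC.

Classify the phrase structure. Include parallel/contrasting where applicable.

contrasting double period

Four phrases in two halves: the first half (measures 1–10) ends with an imperfect authentic cadence, the second (mm. 11-20) with a perfect authentic cadence — a large antecedent–consequent pair, i.e. a double period.
Phrase 3 begins with different material from phrase 1, making it contrasting.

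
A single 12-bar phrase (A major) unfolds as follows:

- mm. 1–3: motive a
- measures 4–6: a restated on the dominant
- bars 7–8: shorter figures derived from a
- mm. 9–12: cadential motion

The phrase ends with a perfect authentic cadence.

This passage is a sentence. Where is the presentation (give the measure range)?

measures 1–6

The presentation of a sentence is the basic idea (bars 1-3) plus its repetition (mm. 4–6); the presentation is therefore measures 1-6.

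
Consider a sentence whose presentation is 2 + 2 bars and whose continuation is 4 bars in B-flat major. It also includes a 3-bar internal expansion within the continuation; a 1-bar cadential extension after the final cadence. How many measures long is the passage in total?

12 measures

Basic sentence: 2 + 2 + 4 = 8 bars.
8 (basic form) + 3 (internal expansion) + 1 (cadential extension) = 12.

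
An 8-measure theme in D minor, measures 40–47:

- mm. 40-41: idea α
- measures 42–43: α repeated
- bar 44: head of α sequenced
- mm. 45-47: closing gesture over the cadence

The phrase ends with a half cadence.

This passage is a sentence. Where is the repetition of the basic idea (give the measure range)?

The presentation of a sentence is the basic idea (measures 40–41) plus its repetition (mm. 42-43); the repetition of the basic idea is therefore measures 42–43.

measures 42–43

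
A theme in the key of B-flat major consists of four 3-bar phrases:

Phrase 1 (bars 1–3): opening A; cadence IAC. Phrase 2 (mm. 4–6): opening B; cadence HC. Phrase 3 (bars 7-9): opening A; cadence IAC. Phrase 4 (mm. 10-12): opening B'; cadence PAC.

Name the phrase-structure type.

parallel double period

Four phrases in two halves: the first half (mm. 1–6) ends with a half cadence, the second (measures 7-12) with a perfect authentic cadence — a large antecedent–consequent pair, i.e. a double period.
Phrase 3 begins with the same material as phrase 1, making it parallel.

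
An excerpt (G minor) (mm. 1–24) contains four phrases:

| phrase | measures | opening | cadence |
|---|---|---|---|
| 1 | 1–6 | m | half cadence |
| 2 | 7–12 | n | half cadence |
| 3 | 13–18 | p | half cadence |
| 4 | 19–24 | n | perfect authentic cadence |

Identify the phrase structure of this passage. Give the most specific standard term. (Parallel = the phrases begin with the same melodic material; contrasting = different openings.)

Four phrases in two halves: the first half (mm. 1–12) ends with a half cadence, the second (bars 13-24) with a perfect authentic cadence — a large antecedent–consequent pair, i.e. a double period.
Phrase 3 begins with different material from phrase 1, making it contrasting.

contrasting double period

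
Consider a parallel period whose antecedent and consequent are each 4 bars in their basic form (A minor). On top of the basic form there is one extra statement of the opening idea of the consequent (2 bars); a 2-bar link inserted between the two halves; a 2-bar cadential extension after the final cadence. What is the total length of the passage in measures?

Basic parallel period: 4 + 4 = 8 bars.
8 (basic form) + 2 (extra statement) + 2 (link) + 2 (cadential extension) = 14.

14 measures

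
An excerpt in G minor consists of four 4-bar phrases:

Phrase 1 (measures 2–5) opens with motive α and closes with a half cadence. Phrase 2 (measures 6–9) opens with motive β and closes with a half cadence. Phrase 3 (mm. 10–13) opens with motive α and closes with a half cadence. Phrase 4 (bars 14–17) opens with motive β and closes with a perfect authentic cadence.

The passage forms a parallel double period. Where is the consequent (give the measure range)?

In a double period the four phrases pair into a large antecedent (phrases 1–2, ending half cadence) and a large consequent (phrases 3–4, ending perfect authentic cadence). The consequent spans bars 10–17.

measures 10–17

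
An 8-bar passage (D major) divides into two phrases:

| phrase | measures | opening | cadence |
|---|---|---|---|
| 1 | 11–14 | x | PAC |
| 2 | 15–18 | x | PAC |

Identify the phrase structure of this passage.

Both phrases have the same opening (x) and the same cadence (perfect authentic cadence): the second is a restatement, not a consequent, so this is a repeated phrase rather than a period.

repeated phrase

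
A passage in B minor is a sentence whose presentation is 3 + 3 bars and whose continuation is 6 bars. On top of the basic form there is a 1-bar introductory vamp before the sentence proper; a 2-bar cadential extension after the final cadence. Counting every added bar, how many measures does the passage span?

15 measures

Basic sentence: 3 + 3 + 6 = 12 bars.
12 (basic form) + 1 (introduction) + 2 (cadential extension) = 15.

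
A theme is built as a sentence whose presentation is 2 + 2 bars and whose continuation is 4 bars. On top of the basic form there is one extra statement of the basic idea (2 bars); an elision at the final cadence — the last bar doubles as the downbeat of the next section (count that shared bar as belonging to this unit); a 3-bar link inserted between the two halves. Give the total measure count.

Basic sentence: 2 + 2 + 4 = 8 bars.
8 (basic form) + 2 (extra statement) + 3 (link) = 13.
The elision shares a bar with the next section but does not change this unit's count.

13 measures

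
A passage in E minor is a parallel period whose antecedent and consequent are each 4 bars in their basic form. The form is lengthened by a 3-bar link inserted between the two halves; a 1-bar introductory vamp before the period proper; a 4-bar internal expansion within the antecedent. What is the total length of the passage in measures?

16 measures

Basic parallel period: 4 + 4 = 8 bars.
8 (basic form) + 3 (link) + 1 (introduction) + 4 (internal expansion) = 16.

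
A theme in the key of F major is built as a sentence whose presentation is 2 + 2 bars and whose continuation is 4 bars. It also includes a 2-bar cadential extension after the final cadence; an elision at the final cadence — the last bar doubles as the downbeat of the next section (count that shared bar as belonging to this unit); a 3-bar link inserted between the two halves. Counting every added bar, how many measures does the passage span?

Basic sentence: 2 + 2 + 4 = 8 bars.
8 (basic form) + 2 (cadential extension) + 3 (link) = 13.
The elision shares a bar with the next section but does not change this unit's count.

13 measures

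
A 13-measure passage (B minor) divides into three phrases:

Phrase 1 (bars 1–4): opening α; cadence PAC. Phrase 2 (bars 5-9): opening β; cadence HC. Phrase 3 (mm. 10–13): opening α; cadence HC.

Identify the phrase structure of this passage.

phrase group

The final phrase closes with a half cadence, which is not stronger than the preceding half cadence; the 3 phrases lack an overall antecedent–consequent design and so form a phrase group.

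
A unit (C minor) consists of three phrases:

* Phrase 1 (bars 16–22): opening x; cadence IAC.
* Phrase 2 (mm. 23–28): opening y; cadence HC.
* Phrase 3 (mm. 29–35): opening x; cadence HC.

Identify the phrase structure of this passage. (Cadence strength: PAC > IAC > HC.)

phrase group

The final phrase closes with a half cadence, which is not stronger than the preceding half cadence; the 3 phrases lack an overall antecedent–consequent design and so form a phrase group.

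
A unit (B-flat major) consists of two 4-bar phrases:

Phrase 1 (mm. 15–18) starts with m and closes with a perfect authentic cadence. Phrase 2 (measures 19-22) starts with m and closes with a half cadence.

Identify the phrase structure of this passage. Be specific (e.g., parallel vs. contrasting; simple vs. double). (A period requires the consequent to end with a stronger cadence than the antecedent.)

The second phrase closes with a half cadence, which is not stronger than the first phrase's perfect authentic cadence; without a weak→strong cadential pair there is no antecedent–consequent relationship, so this is a phrase group rather than a period.

phrase group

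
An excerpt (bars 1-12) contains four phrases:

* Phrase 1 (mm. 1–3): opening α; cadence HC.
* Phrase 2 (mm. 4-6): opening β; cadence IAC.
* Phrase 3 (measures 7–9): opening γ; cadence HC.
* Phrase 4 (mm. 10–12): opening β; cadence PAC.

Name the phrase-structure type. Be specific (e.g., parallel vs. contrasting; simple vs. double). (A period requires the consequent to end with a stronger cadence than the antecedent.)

contrasting double period

Four phrases in two halves: the first half (bars 1–6) ends with an imperfect authentic cadence, the second (bars 7–12) with a perfect authentic cadence — a large antecedent–consequent pair, i.e. a double period.
Phrase 3 begins with different material from phrase 1, making it contrasting.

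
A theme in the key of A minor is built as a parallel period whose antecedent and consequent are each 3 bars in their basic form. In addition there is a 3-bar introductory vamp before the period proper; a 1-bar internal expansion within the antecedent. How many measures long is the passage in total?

Basic parallel period: 3 + 3 = 6 bars.
6 (basic form) + 3 (introduction) + 1 (internal expansion) = 10.

10 measures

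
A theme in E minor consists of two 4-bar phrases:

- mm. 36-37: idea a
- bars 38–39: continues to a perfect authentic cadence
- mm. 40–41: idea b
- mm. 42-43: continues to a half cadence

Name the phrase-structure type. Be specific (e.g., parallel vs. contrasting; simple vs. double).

The second phrase closes with a half cadence, which is not stronger than the first phrase's perfect authentic cadence; without a weak→strong cadential pair there is no antecedent–consequent relationship, so this is a phrase group rather than a period.

phrase group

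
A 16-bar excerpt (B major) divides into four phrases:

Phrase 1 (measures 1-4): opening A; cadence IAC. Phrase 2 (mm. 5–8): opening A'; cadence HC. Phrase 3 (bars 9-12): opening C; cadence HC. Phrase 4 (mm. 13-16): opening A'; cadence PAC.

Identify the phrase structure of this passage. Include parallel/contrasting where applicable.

contrasting double period

Four phrases in two halves: the first half (mm. 1–8) ends with a half cadence, the second (mm. 9-16) with a perfect authentic cadence — a large antecedent–consequent pair, i.e. a double period.
Phrase 3 begins with different material from phrase 1, making it contrasting.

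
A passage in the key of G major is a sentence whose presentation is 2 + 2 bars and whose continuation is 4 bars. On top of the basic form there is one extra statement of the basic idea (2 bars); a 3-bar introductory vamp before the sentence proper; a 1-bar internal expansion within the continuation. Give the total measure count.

14 measures

Basic sentence: 2 + 2 + 4 = 8 bars.
8 (basic form) + 2 (extra statement) + 3 (introduction) + 1 (internal expansion) = 14.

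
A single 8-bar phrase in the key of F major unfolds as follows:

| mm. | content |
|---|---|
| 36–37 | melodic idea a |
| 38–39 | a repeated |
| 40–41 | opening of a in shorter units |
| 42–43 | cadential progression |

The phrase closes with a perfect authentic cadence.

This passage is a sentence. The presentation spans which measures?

The presentation of a sentence is the basic idea (bars 36–37) plus its repetition (measures 38–39); the presentation is therefore mm. 36-39.

measures 36–39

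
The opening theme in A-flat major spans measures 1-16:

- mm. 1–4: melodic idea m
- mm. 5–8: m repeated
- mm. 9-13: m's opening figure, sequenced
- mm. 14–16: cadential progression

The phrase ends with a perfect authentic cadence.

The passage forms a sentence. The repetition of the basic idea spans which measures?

The presentation of a sentence is the basic idea (mm. 1–4) plus its repetition (mm. 5–8); the repetition of the basic idea is therefore mm. 5–8.

measures 5–8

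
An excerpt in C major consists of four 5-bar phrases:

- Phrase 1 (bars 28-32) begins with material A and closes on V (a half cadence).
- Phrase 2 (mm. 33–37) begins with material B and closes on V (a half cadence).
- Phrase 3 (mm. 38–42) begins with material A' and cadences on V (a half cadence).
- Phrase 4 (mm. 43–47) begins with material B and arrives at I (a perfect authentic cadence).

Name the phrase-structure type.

Four phrases in two halves: the first half (bars 28-37) ends with a half cadence, the second (bars 38-47) with a perfect authentic cadence — a large antecedent–consequent pair, i.e. a double period.
Phrase 3 begins with the same material as phrase 1, making it parallel.

parallel double period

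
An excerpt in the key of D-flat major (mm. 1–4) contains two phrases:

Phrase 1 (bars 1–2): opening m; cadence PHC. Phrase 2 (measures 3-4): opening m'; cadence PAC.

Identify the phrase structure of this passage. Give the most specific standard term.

parallel period

Phrase 1 ends with a Phrygian half cadence (weaker) and phrase 2 with a perfect authentic cadence (stronger): antecedent + consequent = a period.
The two phrases open with the same material (m / m'), so the period is parallel.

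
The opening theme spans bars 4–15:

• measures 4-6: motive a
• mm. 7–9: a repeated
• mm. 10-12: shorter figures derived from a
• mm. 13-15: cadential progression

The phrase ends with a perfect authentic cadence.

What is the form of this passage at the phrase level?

sentence

Basic idea (bars 4-6) + its repetition (bars 7–9) form the presentation; fragmentation and cadence (measures 10–15) form the continuation — the 12-bar whole is a sentence.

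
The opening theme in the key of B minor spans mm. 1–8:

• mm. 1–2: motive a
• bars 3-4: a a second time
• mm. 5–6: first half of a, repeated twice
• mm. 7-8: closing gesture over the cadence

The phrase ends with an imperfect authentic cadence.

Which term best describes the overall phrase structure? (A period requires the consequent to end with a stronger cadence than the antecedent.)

sentence

Basic idea (mm. 1–2) + its repetition (mm. 3–4) form the presentation; fragmentation and cadence (mm. 5–8) form the continuation — the 8-bar whole is a sentence.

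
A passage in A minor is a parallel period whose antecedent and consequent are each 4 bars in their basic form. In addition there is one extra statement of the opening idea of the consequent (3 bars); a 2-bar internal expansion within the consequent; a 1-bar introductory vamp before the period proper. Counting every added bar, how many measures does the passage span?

14 measures

Basic parallel period: 4 + 4 = 8 bars.
8 (basic form) + 3 (extra statement) + 2 (internal expansion) + 1 (introduction) = 14.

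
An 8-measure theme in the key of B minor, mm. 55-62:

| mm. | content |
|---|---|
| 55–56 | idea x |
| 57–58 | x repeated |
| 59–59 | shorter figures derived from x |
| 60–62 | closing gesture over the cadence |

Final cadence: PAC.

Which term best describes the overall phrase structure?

Basic idea (measures 55-56) + its repetition (measures 57–58) form the presentation; fragmentation and cadence (measures 59–62) form the continuation — the 8-bar whole is a sentence.

sentence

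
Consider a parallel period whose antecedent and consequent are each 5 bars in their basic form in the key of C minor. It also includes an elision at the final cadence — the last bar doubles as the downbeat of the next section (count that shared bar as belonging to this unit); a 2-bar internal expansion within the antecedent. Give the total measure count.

12 measures

Basic parallel period: 5 + 5 = 10 bars.
10 (basic form) + 2 (internal expansion) = 12.
The elision shares a bar with the next section but does not change this unit's count.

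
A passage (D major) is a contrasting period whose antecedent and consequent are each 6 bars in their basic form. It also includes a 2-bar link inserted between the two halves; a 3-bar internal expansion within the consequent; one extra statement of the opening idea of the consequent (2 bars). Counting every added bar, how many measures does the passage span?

Basic contrasting period: 6 + 6 = 12 bars.
12 (basic form) + 2 (link) + 3 (internal expansion) + 2 (extra statement) = 19.

19 measures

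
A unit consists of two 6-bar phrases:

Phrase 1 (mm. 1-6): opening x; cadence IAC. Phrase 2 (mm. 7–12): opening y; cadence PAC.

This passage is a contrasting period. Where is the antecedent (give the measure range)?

measures 1–6

The antecedent is the phrase ending with the weaker cadence (imperfect authentic cadence, phrase 1) and the consequent the one ending more conclusively (perfect authentic cadence, phrase 2); the antecedent is bars 1–6.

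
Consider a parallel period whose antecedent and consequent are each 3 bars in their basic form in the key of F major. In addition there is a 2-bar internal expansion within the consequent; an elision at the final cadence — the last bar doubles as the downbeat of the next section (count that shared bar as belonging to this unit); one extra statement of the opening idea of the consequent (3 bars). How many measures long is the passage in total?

11 measures

Basic parallel period: 3 + 3 = 6 bars.
6 (basic form) + 2 (internal expansion) + 3 (extra statement) = 11.
The elision shares a bar with the next section but does not change this unit's count.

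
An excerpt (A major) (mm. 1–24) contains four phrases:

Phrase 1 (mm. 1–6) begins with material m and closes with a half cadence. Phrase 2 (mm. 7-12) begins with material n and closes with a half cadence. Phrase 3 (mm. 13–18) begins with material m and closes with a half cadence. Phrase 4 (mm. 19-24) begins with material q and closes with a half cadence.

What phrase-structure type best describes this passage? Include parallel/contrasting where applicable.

Phrase 4 ends with a half cadence, no stronger than phrase 2's half cadence, so the four phrases do not form a double period; nor do phrases 3–4 duplicate 1–2, so it is not a repeated period. With no phrase reaching a conclusive cadence, the passage is a phrase group.

phrase group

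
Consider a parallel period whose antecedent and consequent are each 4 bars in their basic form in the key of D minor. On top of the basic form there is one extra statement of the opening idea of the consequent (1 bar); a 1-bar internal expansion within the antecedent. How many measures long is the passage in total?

10 measures

Basic parallel period: 4 + 4 = 8 bars.
8 (basic form) + 1 (extra statement) + 1 (internal expansion) = 10.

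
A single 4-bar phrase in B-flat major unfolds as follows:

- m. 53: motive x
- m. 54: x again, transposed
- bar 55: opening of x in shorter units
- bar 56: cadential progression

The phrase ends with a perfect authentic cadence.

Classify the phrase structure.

Basic idea (m. 53) + its repetition (m. 54) form the presentation; fragmentation and cadence (mm. 55–56) form the continuation — the 4-bar whole is a sentence.

sentence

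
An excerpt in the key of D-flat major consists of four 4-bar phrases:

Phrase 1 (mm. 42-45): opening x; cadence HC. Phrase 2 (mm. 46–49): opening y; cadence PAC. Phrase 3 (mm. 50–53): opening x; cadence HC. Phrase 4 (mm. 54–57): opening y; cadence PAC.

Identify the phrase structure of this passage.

repeated period

The cadence pattern HC–PAC–HC–PAC is weak–strong twice, and phrases 3–4 restate phrases 1–2: a period heard twice, not a double period (which would end weakly at phrase 2).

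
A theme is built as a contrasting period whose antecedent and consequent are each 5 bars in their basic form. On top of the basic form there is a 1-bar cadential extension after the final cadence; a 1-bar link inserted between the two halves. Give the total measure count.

12 measures

Basic contrasting period: 5 + 5 = 10 bars.
10 (basic form) + 1 (cadential extension) + 1 (link) = 12.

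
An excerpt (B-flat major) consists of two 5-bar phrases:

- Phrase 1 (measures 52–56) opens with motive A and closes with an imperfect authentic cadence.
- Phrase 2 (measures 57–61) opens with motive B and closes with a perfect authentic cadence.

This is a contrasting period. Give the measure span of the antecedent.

measures 52–56

The phrase ending with the weaker cadence (imperfect authentic cadence) is the antecedent; the one ending more conclusively (perfect authentic cadence) is the consequent. The antecedent is measures 52–56.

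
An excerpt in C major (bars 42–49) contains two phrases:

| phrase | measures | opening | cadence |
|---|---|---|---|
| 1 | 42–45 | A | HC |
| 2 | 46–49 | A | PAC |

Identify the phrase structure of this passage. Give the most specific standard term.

parallel period

Phrase 1 ends with a half cadence (weaker) and phrase 2 with a perfect authentic cadence (stronger): antecedent + consequent = a period.
The two phrases open with the same material (A / A), so the period is parallel.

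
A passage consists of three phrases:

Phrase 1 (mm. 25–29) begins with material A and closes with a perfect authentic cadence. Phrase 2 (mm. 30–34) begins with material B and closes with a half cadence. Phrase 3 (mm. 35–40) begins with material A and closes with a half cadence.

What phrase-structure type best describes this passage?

The final phrase closes with a half cadence, which is not stronger than the preceding half cadence; the 3 phrases lack an overall antecedent–consequent design and so form a phrase group.

phrase group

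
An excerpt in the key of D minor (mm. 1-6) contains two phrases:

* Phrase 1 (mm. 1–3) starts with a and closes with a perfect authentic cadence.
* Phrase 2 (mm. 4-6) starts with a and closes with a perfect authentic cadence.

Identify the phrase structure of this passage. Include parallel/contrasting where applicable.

repeated phrase

Both phrases have the same opening (a) and the same cadence (perfect authentic cadence): the second is a restatement, not a consequent, so this is a repeated phrase rather than a period.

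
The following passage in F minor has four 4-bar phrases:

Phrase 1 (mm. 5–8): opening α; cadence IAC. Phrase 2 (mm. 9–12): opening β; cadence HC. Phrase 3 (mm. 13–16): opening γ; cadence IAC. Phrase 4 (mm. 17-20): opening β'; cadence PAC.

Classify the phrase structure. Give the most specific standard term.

contrasting double period

Four phrases in two halves: the first half (measures 5–12) ends with a half cadence, the second (mm. 13-20) with a perfect authentic cadence — a large antecedent–consequent pair, i.e. a double period.
Phrase 3 begins with different material from phrase 1, making it contrasting.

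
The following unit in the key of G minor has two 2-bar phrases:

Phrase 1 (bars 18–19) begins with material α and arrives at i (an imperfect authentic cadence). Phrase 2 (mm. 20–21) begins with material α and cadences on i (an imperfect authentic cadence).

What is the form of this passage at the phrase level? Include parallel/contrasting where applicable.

repeated phrase

Both phrases have the same opening (α) and the same cadence (imperfect authentic cadence): the second is a restatement, not a consequent, so this is a repeated phrase rather than a period.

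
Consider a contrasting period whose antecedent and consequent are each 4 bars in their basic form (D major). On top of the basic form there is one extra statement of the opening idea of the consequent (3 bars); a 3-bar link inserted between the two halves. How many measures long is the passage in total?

Basic contrasting period: 4 + 4 = 8 bars.
8 (basic form) + 3 (extra statement) + 3 (link) = 14.

14 measures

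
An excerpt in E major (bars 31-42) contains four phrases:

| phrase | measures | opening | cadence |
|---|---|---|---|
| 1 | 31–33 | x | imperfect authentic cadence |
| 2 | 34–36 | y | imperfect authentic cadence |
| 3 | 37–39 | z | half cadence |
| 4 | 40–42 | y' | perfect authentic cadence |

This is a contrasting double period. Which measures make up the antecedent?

In a double period the first pair of phrases (ending imperfect authentic cadence) is the large antecedent and the second pair (ending perfect authentic cadence) is the large consequent; the antecedent is measures 31–36.

measures 31–36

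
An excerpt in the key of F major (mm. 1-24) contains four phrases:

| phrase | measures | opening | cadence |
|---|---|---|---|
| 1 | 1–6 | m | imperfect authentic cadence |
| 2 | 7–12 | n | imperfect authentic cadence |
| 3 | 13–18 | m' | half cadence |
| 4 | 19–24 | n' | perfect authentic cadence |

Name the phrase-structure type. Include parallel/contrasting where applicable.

parallel double period

Four phrases in two halves: the first half (bars 1-12) ends with an imperfect authentic cadence, the second (measures 13–24) with a perfect authentic cadence — a large antecedent–consequent pair, i.e. a double period.
Phrase 3 begins with the same material as phrase 1, making it parallel.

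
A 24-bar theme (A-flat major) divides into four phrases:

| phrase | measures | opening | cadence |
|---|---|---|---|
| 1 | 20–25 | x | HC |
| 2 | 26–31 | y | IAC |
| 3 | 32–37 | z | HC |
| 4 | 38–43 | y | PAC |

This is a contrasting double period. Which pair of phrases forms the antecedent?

phrases 1 and 2

In a double period the first pair of phrases (ending imperfect authentic cadence) is the large antecedent and the second pair (ending perfect authentic cadence) is the large consequent; the antecedent is phrases 1 and 2.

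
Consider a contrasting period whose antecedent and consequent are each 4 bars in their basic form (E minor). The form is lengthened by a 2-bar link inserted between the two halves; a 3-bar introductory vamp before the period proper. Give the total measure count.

Basic contrasting period: 4 + 4 = 8 bars.
8 (basic form) + 2 (link) + 3 (introduction) = 13.

13 measures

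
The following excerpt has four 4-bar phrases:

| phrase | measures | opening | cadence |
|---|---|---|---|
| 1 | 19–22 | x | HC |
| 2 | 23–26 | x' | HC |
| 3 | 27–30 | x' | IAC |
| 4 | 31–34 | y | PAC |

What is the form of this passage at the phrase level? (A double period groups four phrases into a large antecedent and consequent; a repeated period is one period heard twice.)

parallel double period

Four phrases in two halves: the first half (mm. 19-26) ends with a half cadence, the second (measures 27-34) with a perfect authentic cadence — a large antecedent–consequent pair, i.e. a double period.
Phrase 3 begins with the same material as phrase 1, making it parallel.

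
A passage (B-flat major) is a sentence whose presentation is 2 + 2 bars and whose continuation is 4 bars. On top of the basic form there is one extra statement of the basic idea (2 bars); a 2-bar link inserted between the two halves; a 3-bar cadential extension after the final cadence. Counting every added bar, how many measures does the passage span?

Basic sentence: 2 + 2 + 4 = 8 bars.
8 (basic form) + 2 (extra statement) + 2 (link) + 3 (cadential extension) = 15.

15 measures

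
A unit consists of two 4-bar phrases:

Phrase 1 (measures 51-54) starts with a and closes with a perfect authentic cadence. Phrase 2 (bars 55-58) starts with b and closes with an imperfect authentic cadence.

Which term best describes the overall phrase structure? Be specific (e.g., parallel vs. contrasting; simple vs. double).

The second phrase closes with an imperfect authentic cadence, which is not stronger than the first phrase's perfect authentic cadence; without a weak→strong cadential pair there is no antecedent–consequent relationship, so this is a phrase group rather than a period.

phrase group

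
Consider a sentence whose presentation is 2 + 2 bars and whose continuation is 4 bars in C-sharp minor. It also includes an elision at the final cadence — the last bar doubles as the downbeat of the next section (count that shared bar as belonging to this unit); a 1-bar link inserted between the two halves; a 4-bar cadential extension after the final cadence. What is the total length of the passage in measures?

13 measures

Basic sentence: 2 + 2 + 4 = 8 bars.
8 (basic form) + 1 (link) + 4 (cadential extension) = 13.
The elision shares a bar with the next section but does not change this unit's count.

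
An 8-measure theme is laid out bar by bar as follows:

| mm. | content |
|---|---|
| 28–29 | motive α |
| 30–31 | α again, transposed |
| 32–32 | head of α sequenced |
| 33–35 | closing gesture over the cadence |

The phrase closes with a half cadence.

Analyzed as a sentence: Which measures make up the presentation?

The presentation of a sentence is the basic idea (bars 28–29) plus its repetition (bars 30–31); the presentation is therefore mm. 28–31.

measures 28–31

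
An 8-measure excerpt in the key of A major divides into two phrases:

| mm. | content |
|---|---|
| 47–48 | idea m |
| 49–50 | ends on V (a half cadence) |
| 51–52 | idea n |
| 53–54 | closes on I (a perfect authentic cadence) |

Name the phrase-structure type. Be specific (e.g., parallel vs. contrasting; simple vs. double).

Phrase 1 ends with a half cadence (weaker) and phrase 2 with a perfect authentic cadence (stronger): antecedent + consequent = a period.
The two phrases open with different material (m / n), so the period is contrasting.

contrasting period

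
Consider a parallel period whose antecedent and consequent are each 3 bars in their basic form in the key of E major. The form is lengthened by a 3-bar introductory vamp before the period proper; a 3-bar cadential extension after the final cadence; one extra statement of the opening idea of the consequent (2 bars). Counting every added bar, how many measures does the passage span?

Basic parallel period: 3 + 3 = 6 bars.
6 (basic form) + 3 (introduction) + 3 (cadential extension) + 2 (extra statement) = 14.

14 measures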